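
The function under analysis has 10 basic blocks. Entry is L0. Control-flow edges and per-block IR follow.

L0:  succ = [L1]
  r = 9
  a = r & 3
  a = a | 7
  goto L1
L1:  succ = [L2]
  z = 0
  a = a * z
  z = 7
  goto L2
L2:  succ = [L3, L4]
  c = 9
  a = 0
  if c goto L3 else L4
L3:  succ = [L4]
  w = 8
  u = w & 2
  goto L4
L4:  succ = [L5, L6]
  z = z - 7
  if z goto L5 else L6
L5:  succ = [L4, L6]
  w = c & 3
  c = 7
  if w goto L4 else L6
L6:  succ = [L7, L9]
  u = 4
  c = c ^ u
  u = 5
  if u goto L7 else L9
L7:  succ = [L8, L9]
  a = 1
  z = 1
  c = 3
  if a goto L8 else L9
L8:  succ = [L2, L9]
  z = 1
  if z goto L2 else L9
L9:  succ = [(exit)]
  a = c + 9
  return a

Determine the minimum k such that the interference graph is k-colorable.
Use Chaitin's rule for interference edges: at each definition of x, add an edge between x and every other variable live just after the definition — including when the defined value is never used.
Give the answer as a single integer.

Answer: 3

Analysis:
Block summaries:
  L0: {a,r} / ∅
  L1: {a,z} / {a}
  L2: {a,c} / ∅
  L3: {u,w} / ∅
  L4: {z} / {z}
  L5: {c,w} / {c}
  L6: {c,u} / {c}
  L7: {a,c,z} / ∅
  L8: {z} / ∅
  L9: {a} / {c}

Liveness:
  L0 li=∅ lo={a}
  L1 li={a} lo={z}
  L2 li={z} lo={c,z}
  L3 li={c,z} lo={c,z}
  L4 li={c,z} lo={c,z}
  L5 li={c,z} lo={c,z}
  L6 li={c} lo={c}
  L7 li=∅ lo={c}
  L8 li={c} lo={c,z}
  L9 li={c} lo=∅

Interfere edges:
  a↔{c,z}
  c↔{a,u,w,z}
  r↔∅
  u↔{c,z}
  w↔{c,z}
  z↔{a,c,u,w}

Chromatic number:
  clique {a,c,z} ⇒ need ≥ 3
  3-colouring: r0={c,r}  r1={z}  r2={a,u,w}
  χ = 3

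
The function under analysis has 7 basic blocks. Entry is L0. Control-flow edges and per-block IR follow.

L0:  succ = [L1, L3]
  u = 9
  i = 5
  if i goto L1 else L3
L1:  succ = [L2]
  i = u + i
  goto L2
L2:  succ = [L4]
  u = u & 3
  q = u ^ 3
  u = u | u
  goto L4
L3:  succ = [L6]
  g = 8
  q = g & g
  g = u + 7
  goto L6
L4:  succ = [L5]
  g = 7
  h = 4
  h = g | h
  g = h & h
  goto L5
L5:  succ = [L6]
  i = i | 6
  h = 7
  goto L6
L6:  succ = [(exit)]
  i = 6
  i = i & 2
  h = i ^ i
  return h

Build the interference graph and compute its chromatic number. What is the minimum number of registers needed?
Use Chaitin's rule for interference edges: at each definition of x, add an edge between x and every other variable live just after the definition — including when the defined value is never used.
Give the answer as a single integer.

Answer: 3

Derivation:
Block summaries:
  L0 def {i,u} use ∅
  L1 def {i} use {i,u}
  L2 def {q,u} use {u}
  L3 def {g,q} use {u}
  L4 def {g,h} use ∅
  L5 def {h,i} use {i}
  L6 def {h,i} use ∅

Liveness:
  L0 li=∅ lo={i,u}
  L1 li={i,u} lo={i,u}
  L2 li={i,u} lo={i}
  L3 li={u} lo=∅
  L4 li={i} lo={i}
  L5 li={i} lo=∅
  L6 li=∅ lo=∅

Interference:
  g: {h,i,u}
  h: {g,i}
  i: {g,h,q,u}
  q: {i,u}
  u: {g,i,q}

Chromatic number:
  {g,h,i} pairwise interfere (3-clique) ⇒ χ ≥ 3
  3-colouring: c0={i}  c1={g,q}  c2={h,u}
  χ = 3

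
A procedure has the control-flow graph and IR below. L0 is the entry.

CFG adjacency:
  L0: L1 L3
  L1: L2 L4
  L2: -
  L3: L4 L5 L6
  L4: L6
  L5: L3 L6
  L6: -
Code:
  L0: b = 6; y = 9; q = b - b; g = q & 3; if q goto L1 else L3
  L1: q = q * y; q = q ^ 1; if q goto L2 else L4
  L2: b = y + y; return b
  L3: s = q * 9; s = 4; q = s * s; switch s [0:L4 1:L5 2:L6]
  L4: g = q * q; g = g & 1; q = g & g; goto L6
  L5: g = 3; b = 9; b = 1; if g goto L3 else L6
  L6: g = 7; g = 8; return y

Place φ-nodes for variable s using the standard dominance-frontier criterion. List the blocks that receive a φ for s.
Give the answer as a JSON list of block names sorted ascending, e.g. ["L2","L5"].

Answer: ["L3", "L4", "L6"]

Derivation:
idom tree: L1←L0 L2←L1 L3←L0 L4←L0 L5←L3 L6←L0
Dom at joins:
  L3: preds {L0,L5}: {L0} ∩ {L0,L3,L5} = {L0}; idom=L0
  L4: preds {L1,L3}: {L0,L1} ∩ {L0,L3} = {L0}; idom=L0
  L6: preds {L3,L4,L5}: {L0,L3} ∩ {L0,L4} ∩ {L0,L3,L5} = {L0}; idom=L0

DF derivation:
  L3←L0: walk · to L0
  L3←L5: walk L5→L3 to L0
  L4←L1: walk L1 to L0
  L4←L3: walk L3 to L0
  L6←L3: walk L3 to L0
  L6←L4: walk L4 to L0
  L6←L5: walk L5→L3 to L0
  L0: DF=∅
  L1: DF={L4}
  L2: DF=∅
  L3: DF={L3,L4,L6}
  L4: DF={L6}
  L5: DF={L3,L6}
  L6: DF=∅

φ for s: defs {L3}
  DF⁺ = {L3,L4,L6}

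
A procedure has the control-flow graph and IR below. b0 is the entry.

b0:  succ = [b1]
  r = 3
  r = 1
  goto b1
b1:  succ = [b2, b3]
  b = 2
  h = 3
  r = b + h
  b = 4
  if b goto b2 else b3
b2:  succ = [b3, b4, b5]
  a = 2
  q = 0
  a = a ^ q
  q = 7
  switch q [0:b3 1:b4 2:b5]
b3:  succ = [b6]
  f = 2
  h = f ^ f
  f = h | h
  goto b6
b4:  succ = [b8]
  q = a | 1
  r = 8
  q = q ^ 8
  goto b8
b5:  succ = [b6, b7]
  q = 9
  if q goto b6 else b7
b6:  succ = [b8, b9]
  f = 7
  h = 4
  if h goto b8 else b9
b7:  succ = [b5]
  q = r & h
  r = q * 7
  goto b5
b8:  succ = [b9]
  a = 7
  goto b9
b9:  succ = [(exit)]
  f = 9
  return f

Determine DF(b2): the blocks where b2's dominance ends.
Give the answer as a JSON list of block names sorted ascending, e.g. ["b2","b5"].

Answer: ["b3", "b6", "b8"]

Analysis:
idom tree: b1←b0 b2←b1 b3←b1 b4←b2 b5←b2 b6←b1 b7←b5 b8←b1 b9←b1
Dom at joins:
  b3: preds {b1,b2}: {b0,b1} ∩ {b0,b1,b2} = {b0,b1}; idom=b1
  b5: preds {b2,b7}: {b0,b1,b2} ∩ {b0,b1,b2,b5,b7} = {b0,b1,b2}; idom=b2
  b6: preds {b3,b5}: {b0,b1,b3} ∩ {b0,b1,b2,b5} = {b0,b1}; idom=b1
  b8: preds {b4,b6}: {b0,b1,b2,b4} ∩ {b0,b1,b6} = {b0,b1}; idom=b1
  b9: preds {b6,b8}: {b0,b1,b6} ∩ {b0,b1,b8} = {b0,b1}; idom=b1

DF derivation:
  b3←b1: walk · to b1
  b3←b2: walk b2 to b1
  b5←b2: walk · to b2
  b5←b7: walk b7→b5 to b2
  b6←b3: walk b3 to b1
  b6←b5: walk b5→b2 to b1
  b8←b4: walk b4→b2 to b1
  b8←b6: walk b6 to b1
  b9←b6: walk b6 to b1
  b9←b8: walk b8 to b1
  DF(b0)=∅
  DF(b1)=∅
  DF(b2)={b3,b6,b8}
  DF(b3)={b6}
  DF(b4)={b8}
  DF(b5)={b5,b6}
  DF(b6)={b8,b9}
  DF(b7)={b5}
  DF(b8)={b9}
  DF(b9)=∅

DF(b2) = ["b3", "b6", "b8"]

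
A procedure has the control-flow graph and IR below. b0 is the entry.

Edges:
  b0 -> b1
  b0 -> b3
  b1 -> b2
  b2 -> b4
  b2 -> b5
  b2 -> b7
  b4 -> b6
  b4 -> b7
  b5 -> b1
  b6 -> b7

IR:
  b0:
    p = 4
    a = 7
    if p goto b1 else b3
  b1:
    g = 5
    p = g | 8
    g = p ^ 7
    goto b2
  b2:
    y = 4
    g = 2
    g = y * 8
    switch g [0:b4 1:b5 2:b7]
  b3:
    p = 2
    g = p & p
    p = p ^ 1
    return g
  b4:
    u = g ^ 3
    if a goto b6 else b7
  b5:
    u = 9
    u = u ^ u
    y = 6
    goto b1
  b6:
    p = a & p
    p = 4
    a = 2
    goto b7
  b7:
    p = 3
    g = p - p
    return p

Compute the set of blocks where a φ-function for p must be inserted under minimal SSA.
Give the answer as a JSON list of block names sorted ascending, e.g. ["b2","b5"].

Answer: ["b1", "b7"]

Analysis:
idom tree: b1←b0 b2←b1 b3←b0 b4←b2 b5←b2 b6←b4 b7←b2
Dom at joins:
  b1: preds {b0,b5}: {b0} ∩ {b0,b1,b2,b5} = {b0}; idom=b0
  b7: preds {b2,b4,b6}: {b0,b1,b2} ∩ {b0,b1,b2,b4} ∩ {b0,b1,b2,b4,b6} = {b0,b1,b2}; idom=b2

DF derivation:
  b1←b0: walk · to b0
  b1←b5: walk b5→b2→b1 to b0
  b7←b2: walk · to b2
  b7←b4: walk b4 to b2
  b7←b6: walk b6→b4 to b2
  b0 → ∅
  b1 → {b1}
  b2 → {b1}
  b3 → ∅
  b4 → {b7}
  b5 → {b1}
  b6 → {b7}
  b7 → ∅

φ for p: defs {b0,b1,b3,b6,b7}
  DF⁺ = {b1,b7}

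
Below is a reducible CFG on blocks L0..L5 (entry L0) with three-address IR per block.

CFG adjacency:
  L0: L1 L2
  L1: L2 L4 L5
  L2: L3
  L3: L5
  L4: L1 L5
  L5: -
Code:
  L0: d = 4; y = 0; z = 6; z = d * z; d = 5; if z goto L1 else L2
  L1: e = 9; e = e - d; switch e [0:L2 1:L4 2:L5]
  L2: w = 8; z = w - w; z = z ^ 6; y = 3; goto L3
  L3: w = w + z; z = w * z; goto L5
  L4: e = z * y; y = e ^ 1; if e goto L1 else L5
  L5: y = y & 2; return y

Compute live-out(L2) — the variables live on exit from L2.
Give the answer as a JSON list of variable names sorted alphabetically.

Block summaries:
  L0: {d,y,z} / ∅
  L1: {e} / {d}
  L2: {w,y,z} / ∅
  L3: {w,z} / {w,z}
  L4: {e,y} / {y,z}
  L5: {y} / {y}

Live sets:
  L0 li=∅ lo={d,y,z}
  L1 li={d,y,z} lo={d,y,z}
  L2 li=∅ lo={w,y,z}
  L3 li={w,y,z} lo={y}
  L4 li={d,y,z} lo={d,y,z}
  L5 li={y} lo=∅

live-out(L2) = ["w", "y", "z"]

Answer: ["w", "y", "z"]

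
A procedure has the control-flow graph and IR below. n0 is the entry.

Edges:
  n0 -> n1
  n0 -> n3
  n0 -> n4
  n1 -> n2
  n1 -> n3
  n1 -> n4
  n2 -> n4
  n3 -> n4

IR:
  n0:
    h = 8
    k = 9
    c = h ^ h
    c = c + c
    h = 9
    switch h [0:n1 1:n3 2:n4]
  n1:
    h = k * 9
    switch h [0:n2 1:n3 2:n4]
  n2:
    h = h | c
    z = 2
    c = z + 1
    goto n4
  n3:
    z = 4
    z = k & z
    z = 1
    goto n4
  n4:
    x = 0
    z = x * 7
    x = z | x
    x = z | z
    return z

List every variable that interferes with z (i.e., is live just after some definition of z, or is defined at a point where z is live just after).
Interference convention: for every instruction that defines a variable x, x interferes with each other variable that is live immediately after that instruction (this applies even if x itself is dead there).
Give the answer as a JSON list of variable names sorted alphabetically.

Answer: ["k", "x"]

Working:
Block summaries:
  n0: {c,h,k} / ∅
  n1: {h} / {k}
  n2: {c,h,z} / {c,h}
  n3: {z} / {k}
  n4: {x,z} / ∅

Live sets:
  n0: in=∅ out={c,k}
  n1: in={c,k} out={c,h,k}
  n2: in={c,h} out=∅
  n3: in={k} out=∅
  n4: in=∅ out=∅

Interfere edges:
  c: {h,k}
  h: {c,k}
  k: {c,h,z}
  x: {z}
  z: {k,x}

N(z) = ["k", "x"]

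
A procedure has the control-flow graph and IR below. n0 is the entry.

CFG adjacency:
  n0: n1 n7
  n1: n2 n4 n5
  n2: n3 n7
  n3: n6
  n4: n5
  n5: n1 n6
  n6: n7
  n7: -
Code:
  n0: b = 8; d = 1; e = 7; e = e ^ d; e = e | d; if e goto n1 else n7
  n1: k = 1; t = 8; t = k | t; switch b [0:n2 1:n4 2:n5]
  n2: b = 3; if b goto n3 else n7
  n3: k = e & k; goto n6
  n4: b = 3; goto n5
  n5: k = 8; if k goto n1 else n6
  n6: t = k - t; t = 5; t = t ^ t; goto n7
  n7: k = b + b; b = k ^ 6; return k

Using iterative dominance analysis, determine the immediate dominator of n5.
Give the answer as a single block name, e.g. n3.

idom tree: n1←n0 n2←n1 n3←n2 n4←n1 n5←n1 n6←n1 n7←n0
Dom at joins:
  n1: preds {n0,n5}: {n0} ∩ {n0,n1,n5} = {n0}; idom=n0
  n5: preds {n1,n4}: {n0,n1} ∩ {n0,n1,n4} = {n0,n1}; idom=n1
  n6: preds {n3,n5}: {n0,n1,n2,n3} ∩ {n0,n1,n5} = {n0,n1}; idom=n1
  n7: preds {n0,n2,n6}: {n0} ∩ {n0,n1,n2} ∩ {n0,n1,n6} = {n0}; idom=n0

idom(n5) = n1

Answer: n1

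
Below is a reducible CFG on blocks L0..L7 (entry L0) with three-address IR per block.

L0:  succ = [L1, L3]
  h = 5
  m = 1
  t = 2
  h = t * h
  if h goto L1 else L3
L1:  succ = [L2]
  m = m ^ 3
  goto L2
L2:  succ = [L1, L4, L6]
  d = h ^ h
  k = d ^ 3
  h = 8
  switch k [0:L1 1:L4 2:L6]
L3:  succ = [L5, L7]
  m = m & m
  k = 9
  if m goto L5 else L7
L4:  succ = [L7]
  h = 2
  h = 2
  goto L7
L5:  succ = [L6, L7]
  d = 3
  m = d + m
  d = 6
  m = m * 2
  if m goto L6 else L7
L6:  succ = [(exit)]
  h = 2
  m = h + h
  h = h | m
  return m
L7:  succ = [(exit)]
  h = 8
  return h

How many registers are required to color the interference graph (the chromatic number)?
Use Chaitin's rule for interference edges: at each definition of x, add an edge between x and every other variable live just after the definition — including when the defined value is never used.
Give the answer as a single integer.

Answer: 3

Working:
Per-block:
  L0: {h,m,t} / ∅
  L1: {m} / {m}
  L2: {d,h,k} / {h}
  L3: {k,m} / {m}
  L4: {h} / ∅
  L5: {d,m} / {m}
  L6: {h,m} / ∅
  L7: {h} / ∅

Backward fixpoint:
  live L0: ∅→{h,m}
  live L1: {h,m}→{h,m}
  live L2: {h,m}→{h,m}
  live L3: {m}→{m}
  live L4: ∅→∅
  live L5: {m}→∅
  live L6: ∅→∅
  live L7: ∅→∅

Interference:
  d↔{m}
  h↔{k,m,t}
  k↔{h,m}
  m↔{d,h,k,t}
  t↔{h,m}

Registers:
  clique {h,k,m} ⇒ need ≥ 3
  assign d→r1 h→r1 k→r2 m→r0 t→r2 — no edge inside a register ⇒ χ ≤ 3
  χ = 3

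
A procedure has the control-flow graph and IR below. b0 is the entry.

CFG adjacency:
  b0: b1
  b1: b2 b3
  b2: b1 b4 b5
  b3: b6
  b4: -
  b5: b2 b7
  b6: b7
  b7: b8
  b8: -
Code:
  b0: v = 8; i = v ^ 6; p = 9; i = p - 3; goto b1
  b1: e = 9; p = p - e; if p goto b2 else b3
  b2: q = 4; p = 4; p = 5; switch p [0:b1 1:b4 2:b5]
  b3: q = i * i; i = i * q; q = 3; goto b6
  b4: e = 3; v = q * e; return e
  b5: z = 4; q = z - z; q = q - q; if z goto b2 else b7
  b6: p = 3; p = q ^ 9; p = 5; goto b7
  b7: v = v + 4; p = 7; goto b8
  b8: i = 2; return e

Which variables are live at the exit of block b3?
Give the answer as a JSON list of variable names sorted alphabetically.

def/use:
  b0: {i,p,v} / ∅
  b1: {e,p} / {p}
  b2: {p,q} / ∅
  b3: {i,q} / {i}
  b4: {e,v} / {q}
  b5: {q,z} / ∅
  b6: {p} / {q}
  b7: {p,v} / {v}
  b8: {i} / {e}

Backward fixpoint:
  b0 li=∅ lo={i,p,v}
  b1 li={i,p,v} lo={e,i,v}
  b2 li={e,i,v} lo={e,i,p,q,v}
  b3 li={e,i,v} lo={e,q,v}
  b4 li={q} lo=∅
  b5 li={e,i,v} lo={e,i,v}
  b6 li={e,q,v} lo={e,v}
  b7 li={e,v} lo={e}
  b8 li={e} lo=∅

live-out(b3) = ["e", "q", "v"]

Answer: ["e", "q", "v"]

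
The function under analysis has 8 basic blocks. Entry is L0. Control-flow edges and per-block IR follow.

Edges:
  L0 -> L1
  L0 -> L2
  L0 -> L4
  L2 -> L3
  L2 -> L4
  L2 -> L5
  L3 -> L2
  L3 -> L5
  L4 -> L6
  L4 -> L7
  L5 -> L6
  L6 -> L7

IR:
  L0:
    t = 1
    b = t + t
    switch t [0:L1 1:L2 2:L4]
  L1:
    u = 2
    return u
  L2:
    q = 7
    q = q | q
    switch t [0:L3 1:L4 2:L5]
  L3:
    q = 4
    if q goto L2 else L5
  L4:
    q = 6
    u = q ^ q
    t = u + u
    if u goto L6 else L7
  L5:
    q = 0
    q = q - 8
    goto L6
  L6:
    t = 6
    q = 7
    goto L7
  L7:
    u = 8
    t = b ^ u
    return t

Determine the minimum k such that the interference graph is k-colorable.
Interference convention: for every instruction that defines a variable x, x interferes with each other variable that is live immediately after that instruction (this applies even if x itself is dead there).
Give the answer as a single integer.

Answer: 3

Working:
Block summaries:
  L0: {b,t} / ∅
  L1: {u} / ∅
  L2: {q} / {t}
  L3: {q} / ∅
  L4: {q,t,u} / ∅
  L5: {q} / ∅
  L6: {q,t} / ∅
  L7: {t,u} / {b}

Backward fixpoint:
  L0: in=∅ out={b,t}
  L1: in=∅ out=∅
  L2: in={b,t} out={b,t}
  L3: in={b,t} out={b,t}
  L4: in={b} out={b}
  L5: in={b} out={b}
  L6: in={b} out={b}
  L7: in={b} out=∅

Interference:
  b — {q,t,u}
  q — {b,t}
  t — {b,q,u}
  u — {b,t}

Colouring:
  clique {b,q,t} ⇒ need ≥ 3
  3-colouring: R0={b}  R1={t}  R2={q,u}
  χ = 3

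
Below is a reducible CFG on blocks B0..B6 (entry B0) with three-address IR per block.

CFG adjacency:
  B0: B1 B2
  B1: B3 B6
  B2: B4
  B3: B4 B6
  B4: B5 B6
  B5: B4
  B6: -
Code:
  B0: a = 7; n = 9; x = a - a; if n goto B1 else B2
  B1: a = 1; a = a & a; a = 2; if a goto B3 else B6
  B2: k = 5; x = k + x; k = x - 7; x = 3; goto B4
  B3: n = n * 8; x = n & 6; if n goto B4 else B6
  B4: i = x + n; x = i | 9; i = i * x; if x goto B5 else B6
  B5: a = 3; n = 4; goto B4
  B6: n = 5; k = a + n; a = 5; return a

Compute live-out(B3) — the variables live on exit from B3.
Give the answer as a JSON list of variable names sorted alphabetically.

def/use:
  B0 def {a,n,x} use ∅
  B1 def {a} use ∅
  B2 def {k,x} use {x}
  B3 def {n,x} use {n}
  B4 def {i,x} use {n,x}
  B5 def {a,n} use ∅
  B6 def {a,k,n} use {a}

Liveness:
  B0 li=∅ lo={a,n,x}
  B1 li={n} lo={a,n}
  B2 li={a,n,x} lo={a,n,x}
  B3 li={a,n} lo={a,n,x}
  B4 li={a,n,x} lo={a,x}
  B5 li={x} lo={a,n,x}
  B6 li={a} lo=∅

live-out(B3) = ["a", "n", "x"]

Answer: ["a", "n", "x"]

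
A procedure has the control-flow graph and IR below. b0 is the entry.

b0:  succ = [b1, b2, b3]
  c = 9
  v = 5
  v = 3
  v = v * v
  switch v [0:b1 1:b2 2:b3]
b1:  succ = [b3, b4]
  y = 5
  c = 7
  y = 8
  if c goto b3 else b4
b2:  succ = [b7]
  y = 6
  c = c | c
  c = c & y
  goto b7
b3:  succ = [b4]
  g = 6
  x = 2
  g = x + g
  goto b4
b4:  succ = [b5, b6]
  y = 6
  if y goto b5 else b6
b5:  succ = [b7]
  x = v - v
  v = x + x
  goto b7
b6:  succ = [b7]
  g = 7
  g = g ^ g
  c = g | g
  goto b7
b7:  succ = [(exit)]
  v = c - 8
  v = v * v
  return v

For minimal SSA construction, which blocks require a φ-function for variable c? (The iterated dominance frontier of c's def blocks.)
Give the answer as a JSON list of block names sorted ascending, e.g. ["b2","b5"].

idom tree: b1←b0 b2←b0 b3←b0 b4←b0 b5←b4 b6←b4 b7←b0
Join-block Dom:
  b3: preds {b0,b1}: {b0} ∩ {b0,b1} = {b0}; idom=b0
  b4: preds {b1,b3}: {b0,b1} ∩ {b0,b3} = {b0}; idom=b0
  b7: preds {b2,b5,b6}: {b0,b2} ∩ {b0,b4,b5} ∩ {b0,b4,b6} = {b0}; idom=b0

DF walk-up:
  join b3 pred b0: · stop@b0
  join b3 pred b1: b1 stop@b0
  join b4 pred b1: b1 stop@b0
  join b4 pred b3: b3 stop@b0
  join b7 pred b2: b2 stop@b0
  join b7 pred b5: b5→b4 stop@b0
  join b7 pred b6: b6→b4 stop@b0
  DF(b0)=∅
  DF(b1)={b3,b4}
  DF(b2)={b7}
  DF(b3)={b4}
  DF(b4)={b7}
  DF(b5)={b7}
  DF(b6)={b7}
  DF(b7)=∅

φ for c: defs {b0,b1,b2,b6}
  DF⁺ = {b3,b4,b7}

Answer: ["b3", "b4", "b7"]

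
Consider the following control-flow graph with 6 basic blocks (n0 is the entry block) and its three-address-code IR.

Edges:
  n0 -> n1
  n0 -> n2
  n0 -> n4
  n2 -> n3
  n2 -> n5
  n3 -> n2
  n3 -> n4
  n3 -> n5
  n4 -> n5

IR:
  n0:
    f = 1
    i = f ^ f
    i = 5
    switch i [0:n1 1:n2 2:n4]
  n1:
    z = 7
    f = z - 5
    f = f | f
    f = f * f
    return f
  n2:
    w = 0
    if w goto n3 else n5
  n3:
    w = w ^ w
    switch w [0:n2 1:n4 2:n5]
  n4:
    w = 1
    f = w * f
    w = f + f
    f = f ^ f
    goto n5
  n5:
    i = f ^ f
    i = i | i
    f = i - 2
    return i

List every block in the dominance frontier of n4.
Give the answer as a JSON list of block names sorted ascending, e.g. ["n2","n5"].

idom tree: n1←n0 n2←n0 n3←n2 n4←n0 n5←n0
Join-block Dom:
  n2: preds {n0,n3}: {n0} ∩ {n0,n2,n3} = {n0}; idom=n0
  n4: preds {n0,n3}: {n0} ∩ {n0,n2,n3} = {n0}; idom=n0
  n5: preds {n2,n3,n4}: {n0,n2} ∩ {n0,n2,n3} ∩ {n0,n4} = {n0}; idom=n0

DF derivation:
  join n2 pred n0: · stop@n0
  join n2 pred n3: n3→n2 stop@n0
  join n4 pred n0: · stop@n0
  join n4 pred n3: n3→n2 stop@n0
  join n5 pred n2: n2 stop@n0
  join n5 pred n3: n3→n2 stop@n0
  join n5 pred n4: n4 stop@n0
  n0 → ∅
  n1 → ∅
  n2 → {n2,n4,n5}
  n3 → {n2,n4,n5}
  n4 → {n5}
  n5 → ∅

DF(n4) = ["n5"]

Answer: ["n5"]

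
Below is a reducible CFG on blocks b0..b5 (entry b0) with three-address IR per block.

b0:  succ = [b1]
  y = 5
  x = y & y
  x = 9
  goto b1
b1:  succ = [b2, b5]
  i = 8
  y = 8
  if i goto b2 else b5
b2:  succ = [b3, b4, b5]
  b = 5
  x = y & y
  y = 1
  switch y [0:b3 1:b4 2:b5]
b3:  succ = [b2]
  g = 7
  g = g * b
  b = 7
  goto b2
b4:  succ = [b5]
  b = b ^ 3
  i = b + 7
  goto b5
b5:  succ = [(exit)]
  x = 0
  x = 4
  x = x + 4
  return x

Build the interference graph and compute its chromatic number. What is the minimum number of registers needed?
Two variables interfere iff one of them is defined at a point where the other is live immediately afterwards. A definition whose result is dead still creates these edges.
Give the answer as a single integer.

Answer: 3

Analysis:
def/use:
  b0 def {x,y} use ∅
  b1 def {i,y} use ∅
  b2 def {b,x,y} use {y}
  b3 def {b,g} use {b}
  b4 def {b,i} use {b}
  b5 def {x} use ∅

Backward fixpoint:
  b0 li=∅ lo=∅
  b1 li=∅ lo={y}
  b2 li={y} lo={b,y}
  b3 li={b,y} lo={y}
  b4 li={b} lo=∅
  b5 li=∅ lo=∅

Interference:
  b: {g,x,y}
  g: {b,y}
  i: {y}
  x: {b}
  y: {b,g,i}

Colouring:
  {b,g,y} pairwise interfere (3-clique) ⇒ χ ≥ 3
  3-colouring: c0={b,i}  c1={x,y}  c2={g}
  χ = 3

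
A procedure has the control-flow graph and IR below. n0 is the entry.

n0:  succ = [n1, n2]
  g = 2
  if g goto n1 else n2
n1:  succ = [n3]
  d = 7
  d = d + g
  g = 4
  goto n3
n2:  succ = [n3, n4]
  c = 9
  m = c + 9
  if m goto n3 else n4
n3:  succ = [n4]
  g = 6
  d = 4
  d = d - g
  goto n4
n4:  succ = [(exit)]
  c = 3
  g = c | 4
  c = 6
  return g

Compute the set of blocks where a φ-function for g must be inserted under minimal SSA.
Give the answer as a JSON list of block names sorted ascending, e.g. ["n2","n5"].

idom tree: n1←n0 n2←n0 n3←n0 n4←n0
Join-block Dom:
  n3: preds {n1,n2}: {n0,n1} ∩ {n0,n2} = {n0}; idom=n0
  n4: preds {n2,n3}: {n0,n2} ∩ {n0,n3} = {n0}; idom=n0

DF derivation:
  n3←n1: walk n1 to n0
  n3←n2: walk n2 to n0
  n4←n2: walk n2 to n0
  n4←n3: walk n3 to n0
  n0: DF=∅
  n1: DF={n3}
  n2: DF={n3,n4}
  n3: DF={n4}
  n4: DF=∅

φ for g: defs {n0,n1,n3,n4}
  DF⁺ = {n3,n4}

Answer: ["n3", "n4"]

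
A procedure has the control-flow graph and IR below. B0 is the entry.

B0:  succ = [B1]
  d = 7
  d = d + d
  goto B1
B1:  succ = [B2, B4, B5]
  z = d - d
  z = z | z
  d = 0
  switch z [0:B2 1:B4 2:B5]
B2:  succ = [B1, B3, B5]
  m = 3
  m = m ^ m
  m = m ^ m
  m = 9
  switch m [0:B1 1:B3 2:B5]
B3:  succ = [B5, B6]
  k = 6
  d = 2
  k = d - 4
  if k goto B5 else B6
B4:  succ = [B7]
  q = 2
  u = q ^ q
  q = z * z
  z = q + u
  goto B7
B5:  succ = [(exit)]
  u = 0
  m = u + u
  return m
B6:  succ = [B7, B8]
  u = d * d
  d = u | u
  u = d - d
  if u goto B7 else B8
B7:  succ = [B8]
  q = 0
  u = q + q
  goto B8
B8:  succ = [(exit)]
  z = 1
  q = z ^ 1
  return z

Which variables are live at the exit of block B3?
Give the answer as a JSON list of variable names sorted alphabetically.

Per-block:
  B0: def={d} ue=∅
  B1: def={d,z} ue={d}
  B2: def={m} ue=∅
  B3: def={d,k} ue=∅
  B4: def={q,u,z} ue={z}
  B5: def={m,u} ue=∅
  B6: def={d,u} ue={d}
  B7: def={q,u} ue=∅
  B8: def={q,z} ue=∅

Backward fixpoint:
  B0: in=∅ out={d}
  B1: in={d} out={d,z}
  B2: in={d} out={d}
  B3: in=∅ out={d}
  B4: in={z} out=∅
  B5: in=∅ out=∅
  B6: in={d} out=∅
  B7: in=∅ out=∅
  B8: in=∅ out=∅

live-out(B3) = ["d"]

Answer: ["d"]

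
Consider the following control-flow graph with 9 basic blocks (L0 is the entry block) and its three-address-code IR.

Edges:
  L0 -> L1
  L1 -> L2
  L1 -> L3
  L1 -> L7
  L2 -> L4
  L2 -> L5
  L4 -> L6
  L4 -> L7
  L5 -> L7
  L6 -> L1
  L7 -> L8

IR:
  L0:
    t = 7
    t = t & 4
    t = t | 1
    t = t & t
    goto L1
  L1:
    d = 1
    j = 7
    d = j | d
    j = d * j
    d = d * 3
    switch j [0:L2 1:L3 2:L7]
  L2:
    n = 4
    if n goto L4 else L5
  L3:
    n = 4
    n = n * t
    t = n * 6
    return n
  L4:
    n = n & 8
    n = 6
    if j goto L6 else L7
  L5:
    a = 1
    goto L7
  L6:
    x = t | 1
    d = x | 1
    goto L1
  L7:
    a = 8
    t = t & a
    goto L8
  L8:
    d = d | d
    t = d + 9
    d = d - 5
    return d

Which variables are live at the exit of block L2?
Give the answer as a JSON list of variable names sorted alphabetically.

Answer: ["d", "j", "n", "t"]

Analysis:
def/use:
  L0 def {t} use ∅
  L1 def {d,j} use ∅
  L2 def {n} use ∅
  L3 def {n,t} use {t}
  L4 def {n} use {j,n}
  L5 def {a} use ∅
  L6 def {d,x} use {t}
  L7 def {a,t} use {t}
  L8 def {d,t} use {d}

Live sets:
  L0 li=∅ lo={t}
  L1 li={t} lo={d,j,t}
  L2 li={d,j,t} lo={d,j,n,t}
  L3 li={t} lo=∅
  L4 li={d,j,n,t} lo={d,t}
  L5 li={d,t} lo={d,t}
  L6 li={t} lo={t}
  L7 li={d,t} lo={d}
  L8 li={d} lo=∅

live-out(L2) = ["d", "j", "n", "t"]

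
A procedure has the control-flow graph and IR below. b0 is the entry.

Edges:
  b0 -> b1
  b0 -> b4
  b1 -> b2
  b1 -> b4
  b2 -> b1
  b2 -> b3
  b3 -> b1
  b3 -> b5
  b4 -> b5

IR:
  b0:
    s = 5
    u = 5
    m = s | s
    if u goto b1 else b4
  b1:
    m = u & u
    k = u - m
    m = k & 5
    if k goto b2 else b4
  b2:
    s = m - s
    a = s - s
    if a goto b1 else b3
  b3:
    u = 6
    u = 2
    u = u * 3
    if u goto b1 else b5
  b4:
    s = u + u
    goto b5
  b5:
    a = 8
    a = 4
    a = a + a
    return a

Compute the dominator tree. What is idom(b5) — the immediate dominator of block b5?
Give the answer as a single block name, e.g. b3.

Answer: b0

Analysis:
idom tree: b1←b0 b2←b1 b3←b2 b4←b0 b5←b0
Dom at joins:
  b1: preds {b0,b2,b3}: {b0} ∩ {b0,b1,b2} ∩ {b0,b1,b2,b3} = {b0}; idom=b0
  b4: preds {b0,b1}: {b0} ∩ {b0,b1} = {b0}; idom=b0
  b5: preds {b3,b4}: {b0,b1,b2,b3} ∩ {b0,b4} = {b0}; idom=b0

idom(b5) = b0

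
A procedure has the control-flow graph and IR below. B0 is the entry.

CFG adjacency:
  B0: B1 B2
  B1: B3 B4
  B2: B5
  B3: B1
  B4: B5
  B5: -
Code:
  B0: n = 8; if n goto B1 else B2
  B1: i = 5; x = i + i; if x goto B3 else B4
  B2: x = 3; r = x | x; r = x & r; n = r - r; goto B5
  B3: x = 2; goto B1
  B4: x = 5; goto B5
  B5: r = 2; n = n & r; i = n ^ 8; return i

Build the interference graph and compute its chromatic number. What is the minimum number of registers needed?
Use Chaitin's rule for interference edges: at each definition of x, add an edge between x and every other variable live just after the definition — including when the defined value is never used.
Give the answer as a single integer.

Answer: 3

Working:
Block summaries:
  B0: {n} / ∅
  B1: {i,x} / ∅
  B2: {n,r,x} / ∅
  B3: {x} / ∅
  B4: {x} / ∅
  B5: {i,n,r} / {n}

Live sets:
  B0 li=∅ lo={n}
  B1 li={n} lo={n}
  B2 li=∅ lo={n}
  B3 li={n} lo={n}
  B4 li={n} lo={n}
  B5 li={n} lo=∅

Interfere edges:
  i↔{n}
  n↔{i,r,x}
  r↔{n,x}
  x↔{n,r}

Chromatic number:
  clique {n,r,x} ⇒ need ≥ 3
  3-colouring: c0={n}  c1={i,r}  c2={x}
  χ = 3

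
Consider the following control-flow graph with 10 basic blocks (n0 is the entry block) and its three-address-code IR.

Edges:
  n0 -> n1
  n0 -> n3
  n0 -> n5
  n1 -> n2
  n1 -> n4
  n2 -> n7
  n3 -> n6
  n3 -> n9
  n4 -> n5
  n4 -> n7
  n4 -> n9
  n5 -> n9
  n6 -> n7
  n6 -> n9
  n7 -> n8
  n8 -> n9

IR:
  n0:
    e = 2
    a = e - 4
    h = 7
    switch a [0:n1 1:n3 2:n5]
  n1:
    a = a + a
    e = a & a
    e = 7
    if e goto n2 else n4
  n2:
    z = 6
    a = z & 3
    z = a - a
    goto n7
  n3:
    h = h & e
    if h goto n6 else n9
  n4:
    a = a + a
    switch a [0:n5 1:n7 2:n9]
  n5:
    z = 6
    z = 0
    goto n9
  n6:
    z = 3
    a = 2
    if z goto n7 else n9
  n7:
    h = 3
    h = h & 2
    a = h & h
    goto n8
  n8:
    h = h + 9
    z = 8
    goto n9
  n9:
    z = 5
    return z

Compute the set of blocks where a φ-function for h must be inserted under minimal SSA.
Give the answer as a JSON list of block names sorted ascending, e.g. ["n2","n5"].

Answer: ["n7", "n9"]

Analysis:
idom tree: n1←n0 n2←n1 n3←n0 n4←n1 n5←n0 n6←n3 n7←n0 n8←n7 n9←n0
Join-block Dom:
  n5: preds {n0,n4}: {n0} ∩ {n0,n1,n4} = {n0}; idom=n0
  n7: preds {n2,n4,n6}: {n0,n1,n2} ∩ {n0,n1,n4} ∩ {n0,n3,n6} = {n0}; idom=n0
  n9: preds {n3,n4,n5,n6,n8}: {n0,n3} ∩ {n0,n1,n4} ∩ {n0,n5} ∩ {n0,n3,n6} ∩ {n0,n7,n8} = {n0}; idom=n0

Frontier:
  join n5 pred n0: · stop@n0
  join n5 pred n4: n4→n1 stop@n0
  join n7 pred n2: n2→n1 stop@n0
  join n7 pred n4: n4→n1 stop@n0
  join n7 pred n6: n6→n3 stop@n0
  join n9 pred n3: n3 stop@n0
  join n9 pred n4: n4→n1 stop@n0
  join n9 pred n5: n5 stop@n0
  join n9 pred n6: n6→n3 stop@n0
  join n9 pred n8: n8→n7 stop@n0
  DF(n0)=∅
  DF(n1)={n5,n7,n9}
  DF(n2)={n7}
  DF(n3)={n7,n9}
  DF(n4)={n5,n7,n9}
  DF(n5)={n9}
  DF(n6)={n7,n9}
  DF(n7)={n9}
  DF(n8)={n9}
  DF(n9)=∅

φ for h: defs {n0,n3,n7,n8}
  DF⁺ = {n7,n9}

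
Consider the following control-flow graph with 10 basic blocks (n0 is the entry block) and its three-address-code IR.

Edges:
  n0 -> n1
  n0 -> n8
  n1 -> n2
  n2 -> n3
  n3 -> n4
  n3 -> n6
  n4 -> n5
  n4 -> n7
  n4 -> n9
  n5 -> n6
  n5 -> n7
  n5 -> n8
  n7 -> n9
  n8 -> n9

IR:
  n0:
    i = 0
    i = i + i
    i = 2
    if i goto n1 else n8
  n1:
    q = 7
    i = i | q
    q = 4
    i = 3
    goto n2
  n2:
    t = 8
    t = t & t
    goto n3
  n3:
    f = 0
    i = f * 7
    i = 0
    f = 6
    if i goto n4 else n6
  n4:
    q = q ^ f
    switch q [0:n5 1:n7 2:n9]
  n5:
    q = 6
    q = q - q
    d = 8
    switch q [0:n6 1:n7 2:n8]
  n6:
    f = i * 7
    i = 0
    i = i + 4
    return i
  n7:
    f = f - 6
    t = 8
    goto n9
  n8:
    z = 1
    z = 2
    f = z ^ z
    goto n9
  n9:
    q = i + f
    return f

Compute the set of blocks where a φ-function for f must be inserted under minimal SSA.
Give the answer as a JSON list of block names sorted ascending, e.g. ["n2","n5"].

Answer: ["n8", "n9"]

Analysis:
idom tree: n1←n0 n2←n1 n3←n2 n4←n3 n5←n4 n6←n3 n7←n4 n8←n0 n9←n0
Dom at joins:
  n6: preds {n3,n5}: {n0,n1,n2,n3} ∩ {n0,n1,n2,n3,n4,n5} = {n0,n1,n2,n3}; idom=n3
  n7: preds {n4,n5}: {n0,n1,n2,n3,n4} ∩ {n0,n1,n2,n3,n4,n5} = {n0,n1,n2,n3,n4}; idom=n4
  n8: preds {n0,n5}: {n0} ∩ {n0,n1,n2,n3,n4,n5} = {n0}; idom=n0
  n9: preds {n4,n7,n8}: {n0,n1,n2,n3,n4} ∩ {n0,n1,n2,n3,n4,n7} ∩ {n0,n8} = {n0}; idom=n0

DF derivation:
  join n6 pred n3: · stop@n3
  join n6 pred n5: n5→n4 stop@n3
  join n7 pred n4: · stop@n4
  join n7 pred n5: n5 stop@n4
  join n8 pred n0: · stop@n0
  join n8 pred n5: n5→n4→n3→n2→n1 stop@n0
  join n9 pred n4: n4→n3→n2→n1 stop@n0
  join n9 pred n7: n7→n4→n3→n2→n1 stop@n0
  join n9 pred n8: n8 stop@n0
  n0: DF=∅
  n1: DF={n8,n9}
  n2: DF={n8,n9}
  n3: DF={n8,n9}
  n4: DF={n6,n8,n9}
  n5: DF={n6,n7,n8}
  n6: DF=∅
  n7: DF={n9}
  n8: DF={n9}
  n9: DF=∅

φ for f: defs {n3,n6,n7,n8}
  DF⁺ = {n8,n9}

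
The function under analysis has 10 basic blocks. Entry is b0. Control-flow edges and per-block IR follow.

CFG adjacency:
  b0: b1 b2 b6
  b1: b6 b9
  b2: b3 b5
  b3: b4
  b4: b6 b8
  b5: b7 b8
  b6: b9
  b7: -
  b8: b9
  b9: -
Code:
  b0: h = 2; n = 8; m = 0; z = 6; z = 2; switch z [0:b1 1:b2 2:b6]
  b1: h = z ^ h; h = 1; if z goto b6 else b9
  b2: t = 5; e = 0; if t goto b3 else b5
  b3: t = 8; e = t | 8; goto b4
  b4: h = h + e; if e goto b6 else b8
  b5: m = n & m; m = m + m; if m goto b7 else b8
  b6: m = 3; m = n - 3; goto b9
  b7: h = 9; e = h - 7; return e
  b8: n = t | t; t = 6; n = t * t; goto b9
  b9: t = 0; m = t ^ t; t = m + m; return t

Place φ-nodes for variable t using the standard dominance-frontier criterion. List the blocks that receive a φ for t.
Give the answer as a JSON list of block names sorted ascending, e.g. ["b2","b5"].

idom tree: b1←b0 b2←b0 b3←b2 b4←b3 b5←b2 b6←b0 b7←b5 b8←b2 b9←b0
Join-block Dom:
  b6: preds {b0,b1,b4}: {b0} ∩ {b0,b1} ∩ {b0,b2,b3,b4} = {b0}; idom=b0
  b8: preds {b4,b5}: {b0,b2,b3,b4} ∩ {b0,b2,b5} = {b0,b2}; idom=b2
  b9: preds {b1,b6,b8}: {b0,b1} ∩ {b0,b6} ∩ {b0,b2,b8} = {b0}; idom=b0

DF derivation:
  b6←b0: walk · to b0
  b6←b1: walk b1 to b0
  b6←b4: walk b4→b3→b2 to b0
  b8←b4: walk b4→b3 to b2
  b8←b5: walk b5 to b2
  b9←b1: walk b1 to b0
  b9←b6: walk b6 to b0
  b9←b8: walk b8→b2 to b0
  b0 → ∅
  b1 → {b6,b9}
  b2 → {b6,b9}
  b3 → {b6,b8}
  b4 → {b6,b8}
  b5 → {b8}
  b6 → {b9}
  b7 → ∅
  b8 → {b9}
  b9 → ∅

φ for t: defs {b2,b3,b8,b9}
  DF⁺ = {b6,b8,b9}

Answer: ["b6", "b8", "b9"]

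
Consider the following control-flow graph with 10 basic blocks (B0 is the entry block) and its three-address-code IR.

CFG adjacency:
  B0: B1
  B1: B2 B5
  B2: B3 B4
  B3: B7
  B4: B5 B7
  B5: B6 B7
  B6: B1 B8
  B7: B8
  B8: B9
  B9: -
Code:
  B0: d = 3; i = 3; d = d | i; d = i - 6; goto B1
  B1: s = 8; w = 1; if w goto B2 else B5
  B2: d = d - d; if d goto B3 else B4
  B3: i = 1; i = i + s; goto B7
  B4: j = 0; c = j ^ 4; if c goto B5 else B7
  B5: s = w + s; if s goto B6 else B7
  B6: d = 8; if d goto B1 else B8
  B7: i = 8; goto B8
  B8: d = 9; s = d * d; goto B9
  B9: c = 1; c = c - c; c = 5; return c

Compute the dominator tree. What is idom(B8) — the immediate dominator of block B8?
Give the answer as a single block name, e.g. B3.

idom tree: B1←B0 B2←B1 B3←B2 B4←B2 B5←B1 B6←B5 B7←B1 B8←B1 B9←B8
Dom∩ at merges:
  B1: preds {B0,B6}: {B0} ∩ {B0,B1,B5,B6} = {B0}; idom=B0
  B5: preds {B1,B4}: {B0,B1} ∩ {B0,B1,B2,B4} = {B0,B1}; idom=B1
  B7: preds {B3,B4,B5}: {B0,B1,B2,B3} ∩ {B0,B1,B2,B4} ∩ {B0,B1,B5} = {B0,B1}; idom=B1
  B8: preds {B6,B7}: {B0,B1,B5,B6} ∩ {B0,B1,B7} = {B0,B1}; idom=B1

idom(B8) = B1

Answer: B1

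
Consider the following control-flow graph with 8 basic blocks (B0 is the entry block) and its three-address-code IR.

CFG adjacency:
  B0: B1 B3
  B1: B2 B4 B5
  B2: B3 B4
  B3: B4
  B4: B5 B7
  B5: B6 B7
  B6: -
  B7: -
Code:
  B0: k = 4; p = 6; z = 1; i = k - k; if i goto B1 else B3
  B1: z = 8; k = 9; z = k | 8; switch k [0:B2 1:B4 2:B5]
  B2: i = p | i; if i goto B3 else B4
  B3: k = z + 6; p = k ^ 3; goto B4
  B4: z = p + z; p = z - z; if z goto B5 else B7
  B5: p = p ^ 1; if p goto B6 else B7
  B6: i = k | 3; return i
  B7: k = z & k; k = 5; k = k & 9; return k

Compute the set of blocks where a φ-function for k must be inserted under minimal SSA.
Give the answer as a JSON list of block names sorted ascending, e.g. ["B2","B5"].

Answer: ["B3", "B4", "B5", "B7"]

Analysis:
idom tree: B1←B0 B2←B1 B3←B0 B4←B0 B5←B0 B6←B5 B7←B0
Dom at joins:
  B3: preds {B0,B2}: {B0} ∩ {B0,B1,B2} = {B0}; idom=B0
  B4: preds {B1,B2,B3}: {B0,B1} ∩ {B0,B1,B2} ∩ {B0,B3} = {B0}; idom=B0
  B5: preds {B1,B4}: {B0,B1} ∩ {B0,B4} = {B0}; idom=B0
  B7: preds {B4,B5}: {B0,B4} ∩ {B0,B5} = {B0}; idom=B0

DF walk-up:
  B3←B0: walk · to B0
  B3←B2: walk B2→B1 to B0
  B4←B1: walk B1 to B0
  B4←B2: walk B2→B1 to B0
  B4←B3: walk B3 to B0
  B5←B1: walk B1 to B0
  B5←B4: walk B4 to B0
  B7←B4: walk B4 to B0
  B7←B5: walk B5 to B0
  B0 → ∅
  B1 → {B3,B4,B5}
  B2 → {B3,B4}
  B3 → {B4}
  B4 → {B5,B7}
  B5 → {B7}
  B6 → ∅
  B7 → ∅

φ for k: defs {B0,B1,B3,B7}
  DF⁺ = {B3,B4,B5,B7}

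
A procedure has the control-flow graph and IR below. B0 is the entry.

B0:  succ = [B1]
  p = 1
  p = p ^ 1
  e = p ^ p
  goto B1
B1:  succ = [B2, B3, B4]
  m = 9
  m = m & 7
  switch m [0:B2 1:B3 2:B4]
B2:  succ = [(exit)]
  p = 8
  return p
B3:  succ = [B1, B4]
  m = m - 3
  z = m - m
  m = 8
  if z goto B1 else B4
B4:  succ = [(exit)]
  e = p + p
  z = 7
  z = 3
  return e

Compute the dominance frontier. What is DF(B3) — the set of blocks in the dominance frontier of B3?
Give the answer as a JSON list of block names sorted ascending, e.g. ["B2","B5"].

Answer: ["B1", "B4"]

Derivation:
idom tree: B1←B0 B2←B1 B3←B1 B4←B1
Dom at joins:
  B1: preds {B0,B3}: {B0} ∩ {B0,B1,B3} = {B0}; idom=B0
  B4: preds {B1,B3}: {B0,B1} ∩ {B0,B1,B3} = {B0,B1}; idom=B1

DF derivation:
  join B1 pred B0: · stop@B0
  join B1 pred B3: B3→B1 stop@B0
  join B4 pred B1: · stop@B1
  join B4 pred B3: B3 stop@B1
  B0: DF=∅
  B1: DF={B1}
  B2: DF=∅
  B3: DF={B1,B4}
  B4: DF=∅

DF(B3) = ["B1", "B4"]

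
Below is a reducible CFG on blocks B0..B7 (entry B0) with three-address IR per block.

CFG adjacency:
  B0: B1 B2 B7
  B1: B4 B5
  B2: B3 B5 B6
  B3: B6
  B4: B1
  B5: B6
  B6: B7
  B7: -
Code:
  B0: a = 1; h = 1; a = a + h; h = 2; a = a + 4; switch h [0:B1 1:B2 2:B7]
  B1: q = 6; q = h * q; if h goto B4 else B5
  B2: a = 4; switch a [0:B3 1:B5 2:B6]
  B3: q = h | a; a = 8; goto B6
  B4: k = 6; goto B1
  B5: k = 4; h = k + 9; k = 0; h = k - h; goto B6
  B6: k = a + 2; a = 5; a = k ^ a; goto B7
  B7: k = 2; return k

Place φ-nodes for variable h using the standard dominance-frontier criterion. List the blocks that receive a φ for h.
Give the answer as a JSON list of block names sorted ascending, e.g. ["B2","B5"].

idom tree: B1←B0 B2←B0 B3←B2 B4←B1 B5←B0 B6←B0 B7←B0
Join-block Dom:
  B1: preds {B0,B4}: {B0} ∩ {B0,B1,B4} = {B0}; idom=B0
  B5: preds {B1,B2}: {B0,B1} ∩ {B0,B2} = {B0}; idom=B0
  B6: preds {B2,B3,B5}: {B0,B2} ∩ {B0,B2,B3} ∩ {B0,B5} = {B0}; idom=B0
  B7: preds {B0,B6}: {B0} ∩ {B0,B6} = {B0}; idom=B0

DF derivation:
  B1←B0: walk · to B0
  B1←B4: walk B4→B1 to B0
  B5←B1: walk B1 to B0
  B5←B2: walk B2 to B0
  B6←B2: walk B2 to B0
  B6←B3: walk B3→B2 to B0
  B6←B5: walk B5 to B0
  B7←B0: walk · to B0
  B7←B6: walk B6 to B0
  B0: DF=∅
  B1: DF={B1,B5}
  B2: DF={B5,B6}
  B3: DF={B6}
  B4: DF={B1}
  B5: DF={B6}
  B6: DF={B7}
  B7: DF=∅

φ for h: defs {B0,B5}
  DF⁺ = {B6,B7}

Answer: ["B6", "B7"]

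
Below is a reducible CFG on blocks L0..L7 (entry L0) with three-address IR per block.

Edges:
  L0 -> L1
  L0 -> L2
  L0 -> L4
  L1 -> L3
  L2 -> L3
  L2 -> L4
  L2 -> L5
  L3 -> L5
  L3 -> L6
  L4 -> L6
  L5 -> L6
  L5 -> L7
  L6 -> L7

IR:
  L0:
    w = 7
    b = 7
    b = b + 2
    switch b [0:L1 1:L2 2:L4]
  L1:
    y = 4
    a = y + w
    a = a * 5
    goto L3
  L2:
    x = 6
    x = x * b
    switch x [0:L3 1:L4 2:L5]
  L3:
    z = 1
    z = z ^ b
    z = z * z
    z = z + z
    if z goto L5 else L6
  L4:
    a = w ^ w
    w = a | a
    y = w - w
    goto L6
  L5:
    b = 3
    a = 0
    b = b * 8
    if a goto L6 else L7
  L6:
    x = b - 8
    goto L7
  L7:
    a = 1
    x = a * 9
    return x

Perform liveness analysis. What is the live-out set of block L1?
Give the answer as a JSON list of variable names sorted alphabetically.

Answer: ["b"]

Derivation:
def/use:
  L0: def={b,w} ue=∅
  L1: def={a,y} ue={w}
  L2: def={x} ue={b}
  L3: def={z} ue={b}
  L4: def={a,w,y} ue={w}
  L5: def={a,b} ue=∅
  L6: def={x} ue={b}
  L7: def={a,x} ue=∅

Liveness:
  L0: in=∅ out={b,w}
  L1: in={b,w} out={b}
  L2: in={b,w} out={b,w}
  L3: in={b} out={b}
  L4: in={b,w} out={b}
  L5: in=∅ out={b}
  L6: in={b} out=∅
  L7: in=∅ out=∅

live-out(L1) = ["b"]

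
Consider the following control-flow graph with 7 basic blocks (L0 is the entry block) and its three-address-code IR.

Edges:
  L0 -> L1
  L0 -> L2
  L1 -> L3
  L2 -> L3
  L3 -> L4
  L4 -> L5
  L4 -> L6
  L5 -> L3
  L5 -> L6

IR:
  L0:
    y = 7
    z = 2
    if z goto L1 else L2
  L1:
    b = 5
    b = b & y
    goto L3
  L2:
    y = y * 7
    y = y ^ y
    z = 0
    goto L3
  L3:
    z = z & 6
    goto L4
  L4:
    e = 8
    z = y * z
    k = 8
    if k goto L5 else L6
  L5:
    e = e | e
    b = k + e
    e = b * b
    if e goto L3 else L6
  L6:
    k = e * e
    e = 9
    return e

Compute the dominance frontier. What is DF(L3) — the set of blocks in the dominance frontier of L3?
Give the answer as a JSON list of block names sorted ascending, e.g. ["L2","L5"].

idom tree: L1←L0 L2←L0 L3←L0 L4←L3 L5←L4 L6←L4
Dom at joins:
  L3: preds {L1,L2,L5}: {L0,L1} ∩ {L0,L2} ∩ {L0,L3,L4,L5} = {L0}; idom=L0
  L6: preds {L4,L5}: {L0,L3,L4} ∩ {L0,L3,L4,L5} = {L0,L3,L4}; idom=L4

DF derivation:
  join L3 pred L1: L1 stop@L0
  join L3 pred L2: L2 stop@L0
  join L3 pred L5: L5→L4→L3 stop@L0
  join L6 pred L4: · stop@L4
  join L6 pred L5: L5 stop@L4
  L0 → ∅
  L1 → {L3}
  L2 → {L3}
  L3 → {L3}
  L4 → {L3}
  L5 → {L3,L6}
  L6 → ∅

DF(L3) = ["L3"]

Answer: ["L3"]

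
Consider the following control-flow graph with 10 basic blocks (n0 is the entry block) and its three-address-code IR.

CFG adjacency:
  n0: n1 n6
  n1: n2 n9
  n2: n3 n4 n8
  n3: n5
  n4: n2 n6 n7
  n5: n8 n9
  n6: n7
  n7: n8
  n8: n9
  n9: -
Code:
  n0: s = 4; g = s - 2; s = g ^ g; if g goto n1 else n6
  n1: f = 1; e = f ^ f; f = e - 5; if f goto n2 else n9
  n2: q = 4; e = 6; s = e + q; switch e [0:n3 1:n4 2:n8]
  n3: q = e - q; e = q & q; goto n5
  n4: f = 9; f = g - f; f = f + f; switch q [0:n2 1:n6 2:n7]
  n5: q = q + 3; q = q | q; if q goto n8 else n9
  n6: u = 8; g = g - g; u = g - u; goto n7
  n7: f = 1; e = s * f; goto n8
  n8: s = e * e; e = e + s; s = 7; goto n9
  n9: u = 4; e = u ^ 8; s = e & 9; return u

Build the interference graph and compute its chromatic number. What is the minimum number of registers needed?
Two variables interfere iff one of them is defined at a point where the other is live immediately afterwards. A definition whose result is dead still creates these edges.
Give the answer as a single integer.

Per-block:
  n0 def {g,s} use ∅
  n1 def {e,f} use ∅
  n2 def {e,q,s} use ∅
  n3 def {e,q} use {e,q}
  n4 def {f} use {g,q}
  n5 def {q} use {q}
  n6 def {g,u} use {g}
  n7 def {e,f} use {s}
  n8 def {e,s} use {e}
  n9 def {e,s,u} use ∅

Backward fixpoint:
  n0 li=∅ lo={g,s}
  n1 li={g} lo={g}
  n2 li={g} lo={e,g,q,s}
  n3 li={e,q} lo={e,q}
  n4 li={g,q,s} lo={g,s}
  n5 li={e,q} lo={e}
  n6 li={g,s} lo={s}
  n7 li={s} lo={e}
  n8 li={e} lo=∅
  n9 li=∅ lo=∅

Conflict graph:
  e: {g,q,s,u}
  f: {g,q,s}
  g: {e,f,q,s,u}
  q: {e,f,g,s}
  s: {e,f,g,q,u}
  u: {e,g,s}

Registers:
  lower bound: {e,g,q,s} mutually conflict ⇒ χ ≥ 4
  assign e→c2 f→c2 g→c0 q→c3 s→c1 u→c3 — no edge inside a register ⇒ χ ≤ 4
  χ = 4

Answer: 4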